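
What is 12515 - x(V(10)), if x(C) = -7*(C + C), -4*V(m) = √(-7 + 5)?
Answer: 12515 - 7*I*√2/2 ≈ 12515.0 - 4.9497*I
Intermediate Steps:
V(m) = -I*√2/4 (V(m) = -√(-7 + 5)/4 = -I*√2/4)
x(C) = -14*C
12515 - x(V(10)) = 12515 - (-14)*(-I*√2/4) = 12515 - 7*I*√2/2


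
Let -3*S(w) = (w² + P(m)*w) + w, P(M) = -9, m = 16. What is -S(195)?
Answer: 12155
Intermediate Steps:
S(w) = -w²/3 + 8*w/3 (S(w) = -((w² - 9*w) + w)/3 = -(w² - 8*w)/3 = -w²/3 + 8*w/3)
-S(195) = -195*(8 - 1*195)/3 = -195*(8 - 195)/3 = -195*(-187)/3 = -1*(-12155) = 12155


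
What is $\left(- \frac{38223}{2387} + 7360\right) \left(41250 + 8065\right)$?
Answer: $\frac{3983855915}{11} \approx 3.6217 \cdot 10^{8}$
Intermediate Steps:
$\left(- \frac{38223}{2387} + 7360\right) \left(41250 + 8065\right) = \left(\left(-38223\right) \frac{1}{2387} + 7360\right) 49315 = \left(- \frac{1233}{77} + 7360\right) 49315 = \frac{565487}{77} \cdot 49315 = \frac{3983855915}{11}$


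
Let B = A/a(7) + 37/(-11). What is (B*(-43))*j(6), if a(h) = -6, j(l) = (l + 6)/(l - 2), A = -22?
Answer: -430/11 ≈ -39.091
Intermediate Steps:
j(l) = (6 + l)/(-2 + l)
B = 10/33 (B = -22/(-6) + 37/(-11) = -22*(-⅙) + 37*(-1/11) = 11/3 - 37/11 = 10/33 ≈ 0.30303)
(B*(-43))*j(6) = ((10/33)*(-43))*((6 + 6)/(-2 + 6)) = -430*12/(33*4) = -215*12/66 = -430/33*3 = -430/11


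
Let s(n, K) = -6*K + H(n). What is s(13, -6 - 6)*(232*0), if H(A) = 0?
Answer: 0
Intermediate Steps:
s(n, K) = -6*K (s(n, K) = -6*K + 0 = -6*K)
s(13, -6 - 6)*(232*0) = (-6*(-6 - 6))*(232*0) = -6*(-12)*0 = 72*0 = 0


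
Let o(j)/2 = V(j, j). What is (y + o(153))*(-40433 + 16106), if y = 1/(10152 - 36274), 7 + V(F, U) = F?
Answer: -185557184721/26122 ≈ -7.1035e+6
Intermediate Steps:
V(F, U) = -7 + F
o(j) = -14 + 2*j (o(j) = 2*(-7 + j) = -14 + 2*j)
y = -1/26122 (y = 1/(-26122) = -1/26122 ≈ -3.8282e-5)
(y + o(153))*(-40433 + 16106) = (-1/26122 + (-14 + 2*153))*(-40433 + 16106) = (-1/26122 + (-14 + 306))*(-24327) = (-1/26122 + 292)*(-24327) = (7627623/26122)*(-24327) = -185557184721/26122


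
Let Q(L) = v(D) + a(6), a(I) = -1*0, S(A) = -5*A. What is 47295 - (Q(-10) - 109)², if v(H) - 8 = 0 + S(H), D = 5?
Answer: 31419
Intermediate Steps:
a(I) = 0
v(H) = 8 - 5*H (v(H) = 8 + (0 - 5*H) = 8 - 5*H)
Q(L) = -17 (Q(L) = (8 - 5*5) + 0 = (8 - 25) + 0 = -17 + 0 = -17)
47295 - (Q(-10) - 109)² = 47295 - (-17 - 109)² = 47295 - 1*(-126)² = 47295 - 1*15876 = 47295 - 15876 = 31419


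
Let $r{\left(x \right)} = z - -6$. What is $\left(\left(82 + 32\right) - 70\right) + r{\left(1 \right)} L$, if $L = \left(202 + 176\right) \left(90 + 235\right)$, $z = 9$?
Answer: $1842794$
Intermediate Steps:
$r{\left(x \right)} = 15$ ($r{\left(x \right)} = 9 - -6 = 9 + 6 = 15$)
$L = 122850$ ($L = 378 \cdot 325 = 122850$)
$\left(\left(82 + 32\right) - 70\right) + r{\left(1 \right)} L = \left(\left(82 + 32\right) - 70\right) + 15 \cdot 122850 = \left(114 - 70\right) + 1842750 = 44 + 1842750 = 1842794$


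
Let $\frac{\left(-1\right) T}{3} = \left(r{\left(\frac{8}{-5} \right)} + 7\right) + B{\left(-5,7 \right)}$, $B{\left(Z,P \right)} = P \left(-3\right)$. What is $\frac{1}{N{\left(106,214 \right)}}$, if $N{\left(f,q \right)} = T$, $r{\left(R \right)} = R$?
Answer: $\frac{5}{234} \approx 0.021368$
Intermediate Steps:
$B{\left(Z,P \right)} = - 3 P$
$T = \frac{234}{5}$ ($T = - 3 \left(\left(\frac{8}{-5} + 7\right) - 21\right) = - 3 \left(\left(8 \left(- \frac{1}{5}\right) + 7\right) - 21\right) = - 3 \left(\left(- \frac{8}{5} + 7\right) - 21\right) = - 3 \left(\frac{27}{5} - 21\right) = \left(-3\right) \left(- \frac{78}{5}\right) = \frac{234}{5} \approx 46.8$)
$N{\left(f,q \right)} = \frac{234}{5}$
$\frac{1}{N{\left(106,214 \right)}} = \frac{1}{\frac{234}{5}} = \frac{5}{234}$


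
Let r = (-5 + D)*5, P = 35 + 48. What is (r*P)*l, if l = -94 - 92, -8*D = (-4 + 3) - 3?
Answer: 347355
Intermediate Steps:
D = ½ (D = -((-4 + 3) - 3)/8 = -(-1 - 3)/8 = -⅛*(-4) = ½ ≈ 0.50000)
P = 83
l = -186
r = -45/2 (r = (-5 + ½)*5 = -9/2*5 = -45/2 ≈ -22.500)
(r*P)*l = -45/2*83*(-186) = -3735/2*(-186) = 347355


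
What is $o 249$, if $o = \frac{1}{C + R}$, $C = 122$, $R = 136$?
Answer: $\frac{83}{86} \approx 0.96512$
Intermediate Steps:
$o = \frac{1}{258}$ ($o = \frac{1}{122 + 136} = \frac{1}{258} \approx 0.003876$)
$o 249 = \frac{1}{258} \cdot 249 = \frac{83}{86}$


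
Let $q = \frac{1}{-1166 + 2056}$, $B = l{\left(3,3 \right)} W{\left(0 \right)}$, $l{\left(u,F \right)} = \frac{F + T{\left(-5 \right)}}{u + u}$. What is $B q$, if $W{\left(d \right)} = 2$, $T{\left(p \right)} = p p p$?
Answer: $- \frac{61}{1335} \approx -0.045693$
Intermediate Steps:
$T{\left(p \right)} = p^{3}$ ($T{\left(p \right)} = p^{2} p = p^{3}$)
$l{\left(u,F \right)} = \frac{-125 + F}{2 u}$ ($l{\left(u,F \right)} = \frac{F + \left(-5\right)^{3}}{u + u} = \frac{F - 125}{2 u} = \left(-125 + F\right) \frac{1}{2 u} = \frac{-125 + F}{2 u}$)
$B = - \frac{122}{3}$ ($B = \frac{-125 + 3}{2 \cdot 3} \cdot 2 = \frac{1}{2} \cdot \frac{1}{3} \left(-122\right) 2 = \left(- \frac{61}{3}\right) 2 = - \frac{122}{3} \approx -40.667$)
$q = \frac{1}{890} \approx 0.0011236$
$B q = \left(- \frac{122}{3}\right) \frac{1}{890} = - \frac{61}{1335}$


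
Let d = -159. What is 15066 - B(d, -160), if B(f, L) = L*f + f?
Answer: -10215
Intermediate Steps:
B(f, L) = f + L*f
15066 - B(d, -160) = 15066 - (-159)*(1 - 160) = 15066 - (-159)*(-159) = 15066 - 1*25281 = 15066 - 25281 = -10215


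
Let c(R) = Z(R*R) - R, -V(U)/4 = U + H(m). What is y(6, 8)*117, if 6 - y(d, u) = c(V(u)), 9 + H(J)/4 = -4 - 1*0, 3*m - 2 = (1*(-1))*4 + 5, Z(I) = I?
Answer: -3602898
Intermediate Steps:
m = 1 (m = ⅔ + ((1*(-1))*4 + 5)/3 = ⅔ + (-1*4 + 5)/3 = ⅔ + (-4 + 5)/3 = ⅔ + (⅓)*1 = ⅔ + ⅓ = 1)
H(J) = -52 (H(J) = -36 + 4*(-4 - 1*0) = -36 + 4*(-4 + 0) = -36 + 4*(-4) = -36 - 16 = -52)
V(U) = 208 - 4*U (V(U) = -4*(U - 52) = -4*(-52 + U) = 208 - 4*U)
c(R) = R² - R (c(R) = R*R - R = R² - R)
y(d, u) = 6 - (207 - 4*u)*(208 - 4*u) (y(d, u) = 6 - (208 - 4*u)*(-1 + (208 - 4*u)) = 6 - (208 - 4*u)*(207 - 4*u) = 6 - (207 - 4*u)*(208 - 4*u))
y(6, 8)*117 = (-43050 - 16*8² + 1660*8)*117 = (-43050 - 16*64 + 13280)*117 = (-43050 - 1024 + 13280)*117 = -30794*117 = -3602898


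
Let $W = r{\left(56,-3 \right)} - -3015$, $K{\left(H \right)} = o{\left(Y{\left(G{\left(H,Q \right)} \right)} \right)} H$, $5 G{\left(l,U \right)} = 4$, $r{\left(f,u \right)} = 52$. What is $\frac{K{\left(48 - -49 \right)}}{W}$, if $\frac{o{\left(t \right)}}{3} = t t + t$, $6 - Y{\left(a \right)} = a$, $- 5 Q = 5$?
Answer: $\frac{234546}{76675} \approx 3.059$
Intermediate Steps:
$Q = -1$ ($Q = \left(- \frac{1}{5}\right) 5 = -1$)
$G{\left(l,U \right)} = \frac{4}{5}$ ($G{\left(l,U \right)} = \frac{1}{5} \cdot 4 = \frac{4}{5}$)
$Y{\left(a \right)} = 6 - a$
$o{\left(t \right)} = 3 t + 3 t^{2}$ ($o{\left(t \right)} = 3 \left(t t + t\right) = 3 \left(t^{2} + t\right) = 3 \left(t + t^{2}\right) = 3 t + 3 t^{2}$)
$K{\left(H \right)} = \frac{2418 H}{25}$ ($K{\left(H \right)} = 3 \left(6 - \frac{4}{5}\right) \left(1 + \left(6 - \frac{4}{5}\right)\right) H = 3 \cdot \frac{26}{5} \left(1 + \frac{26}{5}\right) H = 3 \cdot \frac{26}{5} \cdot \frac{31}{5} H = \frac{2418 H}{25}$)
$W = 3067$ ($W = 52 - -3015 = 52 + 3015 = 3067$)
$\frac{K{\left(48 - -49 \right)}}{W} = \frac{\frac{2418}{25} \left(48 - -49\right)}{3067} = \frac{2418 \left(48 + 49\right)}{25} \cdot \frac{1}{3067} = \frac{2418}{25} \cdot 97 \cdot \frac{1}{3067} = \frac{234546}{25} \cdot \frac{1}{3067} = \frac{234546}{76675}$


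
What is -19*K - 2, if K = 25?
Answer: -477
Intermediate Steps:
-19*K - 2 = -19*25 - 2 = -475 - 2 = -477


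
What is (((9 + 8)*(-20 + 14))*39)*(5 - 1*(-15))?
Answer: -79560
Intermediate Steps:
(((9 + 8)*(-20 + 14))*39)*(5 - 1*(-15)) = ((17*(-6))*39)*(5 + 15) = -102*39*20 = -3978*20 = -79560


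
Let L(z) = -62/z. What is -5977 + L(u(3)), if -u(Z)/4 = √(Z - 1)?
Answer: -5977 + 31*√2/4 ≈ -5966.0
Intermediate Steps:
u(Z) = -4*√(-1 + Z) (u(Z) = -4*√(Z - 1) = -4*√(-1 + Z))
-5977 + L(u(3)) = -5977 - 62*(-1/(4*√(-1 + 3))) = -5977 - 62*(-√2/8) = -5977 - (-31)*√2/4 = -5977 + 31*√2/4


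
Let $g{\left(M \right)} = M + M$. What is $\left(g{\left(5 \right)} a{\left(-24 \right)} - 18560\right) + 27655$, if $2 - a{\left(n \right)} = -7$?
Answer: $9185$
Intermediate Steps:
$g{\left(M \right)} = 2 M$
$a{\left(n \right)} = 9$ ($a{\left(n \right)} = 2 - -7 = 2 + 7 = 9$)
$\left(g{\left(5 \right)} a{\left(-24 \right)} - 18560\right) + 27655 = \left(2 \cdot 5 \cdot 9 - 18560\right) + 27655 = \left(10 \cdot 9 - 18560\right) + 27655 = \left(90 - 18560\right) + 27655 = -18470 + 27655 = 9185$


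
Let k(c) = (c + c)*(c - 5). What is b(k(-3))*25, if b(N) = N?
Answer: 1200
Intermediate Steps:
k(c) = 2*c*(-5 + c) (k(c) = (2*c)*(-5 + c) = 2*c*(-5 + c))
b(k(-3))*25 = (2*(-3)*(-5 - 3))*25 = (2*(-3)*(-8))*25 = 48*25 = 1200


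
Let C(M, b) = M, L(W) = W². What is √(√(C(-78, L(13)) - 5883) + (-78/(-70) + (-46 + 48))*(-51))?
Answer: √(-194565 + 1225*I*√5961)/35 ≈ 2.9809 + 12.95*I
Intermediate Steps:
√(√(C(-78, L(13)) - 5883) + (-78/(-70) + (-46 + 48))*(-51)) = √(√(-78 - 5883) + (-78/(-70) + (-46 + 48))*(-51)) = √(√(-5961) + (-78*(-1/70) + 2)*(-51)) = √(I*√5961 + (39/35 + 2)*(-51)) = √(I*√5961 + (109/35)*(-51)) = √(I*√5961 - 5559/35) = √(-5559/35 + I*√5961)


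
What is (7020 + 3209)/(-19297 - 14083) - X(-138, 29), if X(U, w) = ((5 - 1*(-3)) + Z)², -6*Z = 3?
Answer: -943927/16690 ≈ -56.556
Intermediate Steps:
Z = -½ (Z = -⅙*3 = -½ ≈ -0.50000)
X(U, w) = 225/4 (X(U, w) = ((5 - 1*(-3)) - ½)² = ((5 + 3) - ½)² = (8 - ½)² = (15/2)² = 225/4)
(7020 + 3209)/(-19297 - 14083) - X(-138, 29) = (7020 + 3209)/(-19297 - 14083) - 1*225/4 = 10229/(-33380) - 225/4 = 10229*(-1/33380) - 225/4 = -10229/33380 - 225/4 = -943927/16690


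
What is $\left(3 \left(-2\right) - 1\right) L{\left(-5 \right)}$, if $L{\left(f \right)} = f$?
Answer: $35$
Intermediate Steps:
$\left(3 \left(-2\right) - 1\right) L{\left(-5 \right)} = \left(3 \left(-2\right) - 1\right) \left(-5\right) = \left(-6 - 1\right) \left(-5\right) = \left(-7\right) \left(-5\right) = 35$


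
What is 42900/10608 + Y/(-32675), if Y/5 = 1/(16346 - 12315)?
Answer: 7244210807/1791295780 ≈ 4.0441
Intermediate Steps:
Y = 5/4031 (Y = 5/(16346 - 12315) = 5/4031 ≈ 0.0012404)
42900/10608 + Y/(-32675) = 42900/10608 + (5/4031)/(-32675) = 42900*(1/10608) + (5/4031)*(-1/32675) = 275/68 - 1/26342585 = 7244210807/1791295780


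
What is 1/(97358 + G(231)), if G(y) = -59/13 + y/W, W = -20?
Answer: 260/25308897 ≈ 1.0273e-5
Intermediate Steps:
G(y) = -59/13 - y/20 (G(y) = -59/13 + y/(-20) = -59*1/13 + y*(-1/20) = -59/13 - y/20)
1/(97358 + G(231)) = 1/(97358 + (-59/13 - 1/20*231)) = 1/(97358 + (-59/13 - 231/20)) = 1/(97358 - 4183/260) = 1/(25308897/260) = 260/25308897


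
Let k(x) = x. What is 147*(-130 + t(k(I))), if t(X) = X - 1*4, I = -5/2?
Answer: -40131/2 ≈ -20066.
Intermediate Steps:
I = -5/2 (I = -5*½ = -5/2 ≈ -2.5000)
t(X) = -4 + X (t(X) = X - 4 = -4 + X)
147*(-130 + t(k(I))) = 147*(-130 + (-4 - 5/2)) = 147*(-130 - 13/2) = 147*(-273/2) = -40131/2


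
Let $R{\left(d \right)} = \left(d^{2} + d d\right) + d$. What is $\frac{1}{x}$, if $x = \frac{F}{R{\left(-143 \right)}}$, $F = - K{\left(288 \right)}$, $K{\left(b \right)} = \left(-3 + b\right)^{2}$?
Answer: $- \frac{143}{285} \approx -0.50175$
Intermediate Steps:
$F = -81225$ ($F = - \left(-3 + 288\right)^{2} = - 285^{2} = \left(-1\right) 81225 = -81225$)
$R{\left(d \right)} = d + 2 d^{2}$ ($R{\left(d \right)} = \left(d^{2} + d^{2}\right) + d = 2 d^{2} + d = d + 2 d^{2}$)
$x = - \frac{285}{143}$ ($x = - \frac{81225}{\left(-143\right) \left(1 + 2 \left(-143\right)\right)} = - \frac{81225}{\left(-143\right) \left(1 - 286\right)} = - \frac{81225}{\left(-143\right) \left(-285\right)} = - \frac{81225}{40755} = \left(-81225\right) \frac{1}{40755} = - \frac{285}{143} \approx -1.993$)
$\frac{1}{x} = \frac{1}{- \frac{285}{143}} = - \frac{143}{285}$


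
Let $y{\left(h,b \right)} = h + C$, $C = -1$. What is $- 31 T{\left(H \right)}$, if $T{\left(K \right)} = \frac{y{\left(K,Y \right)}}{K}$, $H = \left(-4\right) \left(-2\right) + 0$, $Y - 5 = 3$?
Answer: $- \frac{217}{8} \approx -27.125$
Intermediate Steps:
$Y = 8$ ($Y = 5 + 3 = 8$)
$H = 8$ ($H = 8 + 0 = 8$)
$y{\left(h,b \right)} = -1 + h$ ($y{\left(h,b \right)} = h - 1 = -1 + h$)
$T{\left(K \right)} = \frac{-1 + K}{K}$
$- 31 T{\left(H \right)} = - 31 \frac{-1 + 8}{8} = - 31 \cdot \frac{1}{8} \cdot 7 = \left(-31\right) \frac{7}{8} = - \frac{217}{8}$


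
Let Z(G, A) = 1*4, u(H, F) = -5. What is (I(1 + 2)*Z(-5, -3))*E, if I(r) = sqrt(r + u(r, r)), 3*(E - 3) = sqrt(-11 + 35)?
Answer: I*sqrt(2)*(12 + 8*sqrt(6)/3) ≈ 26.208*I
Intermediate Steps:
E = 3 + 2*sqrt(6)/3 (E = 3 + sqrt(-11 + 35)/3 = 3 + sqrt(24)/3 = 3 + (2*sqrt(6))/3 = 3 + 2*sqrt(6)/3 ≈ 4.6330)
Z(G, A) = 4
I(r) = sqrt(-5 + r) (I(r) = sqrt(r - 5) = sqrt(-5 + r))
(I(1 + 2)*Z(-5, -3))*E = (sqrt(-5 + (1 + 2))*4)*(3 + 2*sqrt(6)/3) = (sqrt(-5 + 3)*4)*(3 + 2*sqrt(6)/3) = (sqrt(-2)*4)*(3 + 2*sqrt(6)/3) = ((I*sqrt(2))*4)*(3 + 2*sqrt(6)/3) = (4*I*sqrt(2))*(3 + 2*sqrt(6)/3) = 4*I*sqrt(2)*(3 + 2*sqrt(6)/3)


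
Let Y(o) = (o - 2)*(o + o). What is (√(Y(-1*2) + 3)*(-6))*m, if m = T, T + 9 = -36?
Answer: 270*√19 ≈ 1176.9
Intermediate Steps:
Y(o) = 2*o*(-2 + o) (Y(o) = (-2 + o)*(2*o) = 2*o*(-2 + o))
T = -45 (T = -9 - 36 = -45)
m = -45
(√(Y(-1*2) + 3)*(-6))*m = (√(2*(-1*2)*(-2 - 1*2) + 3)*(-6))*(-45) = (√(2*(-2)*(-2 - 2) + 3)*(-6))*(-45) = (√(2*(-2)*(-4) + 3)*(-6))*(-45) = (√(16 + 3)*(-6))*(-45) = (√19*(-6))*(-45) = -6*√19*(-45) = 270*√19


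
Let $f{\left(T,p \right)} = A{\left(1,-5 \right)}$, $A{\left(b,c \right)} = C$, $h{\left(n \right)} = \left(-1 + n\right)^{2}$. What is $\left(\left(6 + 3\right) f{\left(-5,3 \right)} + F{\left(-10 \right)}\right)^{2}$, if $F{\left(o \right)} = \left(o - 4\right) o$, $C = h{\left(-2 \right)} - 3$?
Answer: $37636$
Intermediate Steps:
$C = 6$ ($C = \left(-1 - 2\right)^{2} - 3 = \left(-3\right)^{2} - 3 = 9 - 3 = 6$)
$A{\left(b,c \right)} = 6$
$f{\left(T,p \right)} = 6$
$F{\left(o \right)} = o \left(-4 + o\right)$ ($F{\left(o \right)} = \left(-4 + o\right) o = o \left(-4 + o\right)$)
$\left(\left(6 + 3\right) f{\left(-5,3 \right)} + F{\left(-10 \right)}\right)^{2} = \left(\left(6 + 3\right) 6 - 10 \left(-4 - 10\right)\right)^{2} = \left(9 \cdot 6 - -140\right)^{2} = \left(54 + 140\right)^{2} = 194^{2} = 37636$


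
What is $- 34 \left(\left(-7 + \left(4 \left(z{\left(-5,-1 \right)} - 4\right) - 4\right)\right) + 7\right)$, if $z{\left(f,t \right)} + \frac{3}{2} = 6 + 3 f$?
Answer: $2108$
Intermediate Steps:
$z{\left(f,t \right)} = \frac{9}{2} + 3 f$ ($z{\left(f,t \right)} = - \frac{3}{2} + \left(6 + 3 f\right) = \frac{9}{2} + 3 f$)
$- 34 \left(\left(-7 + \left(4 \left(z{\left(-5,-1 \right)} - 4\right) - 4\right)\right) + 7\right) = - 34 \left(\left(-7 + \left(4 \left(\left(\frac{9}{2} + 3 \left(-5\right)\right) - 4\right) - 4\right)\right) + 7\right) = - 34 \left(\left(-7 + \left(4 \left(\left(\frac{9}{2} - 15\right) - 4\right) - 4\right)\right) + 7\right) = - 34 \left(\left(-7 + \left(4 \left(- \frac{21}{2} - 4\right) - 4\right)\right) + 7\right) = - 34 \left(\left(-7 + \left(4 \left(- \frac{29}{2}\right) - 4\right)\right) + 7\right) = - 34 \left(\left(-7 - 62\right) + 7\right) = - 34 \left(-69 + 7\right) = \left(-34\right) \left(-62\right) = 2108$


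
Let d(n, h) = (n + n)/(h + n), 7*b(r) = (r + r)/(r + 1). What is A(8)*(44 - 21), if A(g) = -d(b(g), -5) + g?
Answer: 2424/13 ≈ 186.46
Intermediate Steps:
b(r) = 2*r/(7*(1 + r)) (b(r) = ((r + r)/(r + 1))/7 = ((2*r)/(1 + r))/7 = (2*r/(1 + r))/7 = 2*r/(7*(1 + r)))
d(n, h) = 2*n/(h + n) (d(n, h) = (2*n)/(h + n) = 2*n/(h + n))
A(g) = g - 4*g/(7*(1 + g)*(-5 + 2*g/(7*(1 + g)))) (A(g) = -2*2*g/(7*(1 + g))/(-5 + 2*g/(7*(1 + g))) + g = -4*g/(7*(1 + g)*(-5 + 2*g/(7*(1 + g)))) + g = g - 4*g/(7*(1 + g)*(-5 + 2*g/(7*(1 + g)))))
A(8)*(44 - 21) = (3*8*(13 + 11*8)/(35 + 33*8))*(44 - 21) = (3*8*(13 + 88)/(35 + 264))*23 = (3*8*101/299)*23 = (3*8*(1/299)*101)*23 = (2424/299)*23 = 2424/13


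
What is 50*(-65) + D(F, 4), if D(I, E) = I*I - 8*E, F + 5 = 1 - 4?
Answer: -3218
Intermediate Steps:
F = -8 (F = -5 + (1 - 4) = -5 - 3 = -8)
D(I, E) = I² - 8*E
50*(-65) + D(F, 4) = 50*(-65) + ((-8)² - 8*4) = -3250 + (64 - 32) = -3250 + 32 = -3218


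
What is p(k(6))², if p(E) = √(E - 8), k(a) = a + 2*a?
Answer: 10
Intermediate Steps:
k(a) = 3*a
p(E) = √(-8 + E)
p(k(6))² = (√(-8 + 3*6))² = (√(-8 + 18))² = (√10)² = 10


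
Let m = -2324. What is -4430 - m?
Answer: -2106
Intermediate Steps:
-4430 - m = -4430 - 1*(-2324) = -4430 + 2324 = -2106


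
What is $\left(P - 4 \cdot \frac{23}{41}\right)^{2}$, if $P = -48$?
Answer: $\frac{4243600}{1681} \approx 2524.4$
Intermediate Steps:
$\left(P - 4 \cdot \frac{23}{41}\right)^{2} = \left(-48 - 4 \cdot \frac{23}{41}\right)^{2} = \left(-48 - 4 \cdot 23 \cdot \frac{1}{41}\right)^{2} = \left(-48 - \frac{92}{41}\right)^{2} = \left(- \frac{2060}{41}\right)^{2} = \frac{4243600}{1681}$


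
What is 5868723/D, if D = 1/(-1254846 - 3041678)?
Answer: -25215109218852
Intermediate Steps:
D = -1/4296524 (D = 1/(-4296524) = -1/4296524 ≈ -2.3275e-7)
5868723/D = 5868723/(-1/4296524) = 5868723*(-4296524) = -25215109218852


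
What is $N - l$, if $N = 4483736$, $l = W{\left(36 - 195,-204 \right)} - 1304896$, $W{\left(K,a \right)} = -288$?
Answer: $5788920$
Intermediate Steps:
$l = -1305184$ ($l = -288 - 1304896 = -1305184$)
$N - l = 4483736 - -1305184 = 4483736 + 1305184 = 5788920$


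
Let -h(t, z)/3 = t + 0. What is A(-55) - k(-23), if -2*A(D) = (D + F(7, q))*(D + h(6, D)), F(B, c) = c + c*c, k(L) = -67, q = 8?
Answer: 1375/2 ≈ 687.50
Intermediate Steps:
h(t, z) = -3*t (h(t, z) = -3*(t + 0) = -3*t)
F(B, c) = c + c²
A(D) = -(-18 + D)*(72 + D)/2 (A(D) = -(D + 8*(1 + 8))*(D - 3*6)/2 = -(D + 8*9)*(D - 18)/2 = -(D + 72)*(-18 + D)/2 = -(72 + D)*(-18 + D)/2 = -(-18 + D)*(72 + D)/2)
A(-55) - k(-23) = (648 - 27*(-55) - ½*(-55)²) - 1*(-67) = (648 + 1485 - ½*3025) + 67 = (648 + 1485 - 3025/2) + 67 = 1241/2 + 67 = 1375/2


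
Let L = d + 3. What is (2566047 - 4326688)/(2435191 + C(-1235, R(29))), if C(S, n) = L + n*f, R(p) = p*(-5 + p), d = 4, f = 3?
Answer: -1760641/2437286 ≈ -0.72238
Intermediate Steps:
L = 7 (L = 4 + 3 = 7)
C(S, n) = 7 + 3*n (C(S, n) = 7 + n*3 = 7 + 3*n)
(2566047 - 4326688)/(2435191 + C(-1235, R(29))) = (2566047 - 4326688)/(2435191 + (7 + 3*(29*(-5 + 29)))) = -1760641/(2435191 + (7 + 3*(29*24))) = -1760641/(2435191 + (7 + 3*696)) = -1760641/(2435191 + (7 + 2088)) = -1760641/(2435191 + 2095) = -1760641/2437286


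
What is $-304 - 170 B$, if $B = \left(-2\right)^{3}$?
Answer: $1056$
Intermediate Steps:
$B = -8$
$-304 - 170 B = -304 - -1360 = -304 + 1360 = 1056$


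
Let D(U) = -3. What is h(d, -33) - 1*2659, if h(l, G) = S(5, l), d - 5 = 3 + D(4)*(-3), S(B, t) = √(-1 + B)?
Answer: -2657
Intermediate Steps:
d = 17 (d = 5 + (3 - 3*(-3)) = 5 + (3 + 9) = 5 + 12 = 17)
h(l, G) = 2 (h(l, G) = √(-1 + 5) = √4 = 2)
h(d, -33) - 1*2659 = 2 - 1*2659 = 2 - 2659 = -2657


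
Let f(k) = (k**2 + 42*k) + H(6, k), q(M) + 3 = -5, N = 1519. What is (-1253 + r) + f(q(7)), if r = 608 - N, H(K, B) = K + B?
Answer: -2438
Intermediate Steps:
H(K, B) = B + K
q(M) = -8 (q(M) = -3 - 5 = -8)
f(k) = 6 + k**2 + 43*k (f(k) = (k**2 + 42*k) + (k + 6) = (k**2 + 42*k) + (6 + k) = 6 + k**2 + 43*k)
r = -911 (r = 608 - 1*1519 = 608 - 1519 = -911)
(-1253 + r) + f(q(7)) = (-1253 - 911) + (6 + (-8)**2 + 43*(-8)) = -2164 + (6 + 64 - 344) = -2164 - 274 = -2438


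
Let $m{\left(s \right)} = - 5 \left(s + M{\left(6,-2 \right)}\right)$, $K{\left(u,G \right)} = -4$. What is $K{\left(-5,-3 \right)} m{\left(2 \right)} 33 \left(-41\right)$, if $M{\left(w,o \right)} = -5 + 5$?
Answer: $-54120$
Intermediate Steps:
$M{\left(w,o \right)} = 0$
$m{\left(s \right)} = - 5 s$ ($m{\left(s \right)} = - 5 \left(s + 0\right) = - 5 s$)
$K{\left(-5,-3 \right)} m{\left(2 \right)} 33 \left(-41\right) = - 4 \left(\left(-5\right) 2\right) 33 \left(-41\right) = \left(-4\right) \left(-10\right) 33 \left(-41\right) = 40 \cdot 33 \left(-41\right) = 1320 \left(-41\right) = -54120$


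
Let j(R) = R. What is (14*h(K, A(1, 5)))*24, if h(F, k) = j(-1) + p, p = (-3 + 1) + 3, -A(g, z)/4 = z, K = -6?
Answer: 0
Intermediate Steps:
A(g, z) = -4*z
p = 1 (p = -2 + 3 = 1)
h(F, k) = 0 (h(F, k) = -1 + 1 = 0)
(14*h(K, A(1, 5)))*24 = (14*0)*24 = 0*24 = 0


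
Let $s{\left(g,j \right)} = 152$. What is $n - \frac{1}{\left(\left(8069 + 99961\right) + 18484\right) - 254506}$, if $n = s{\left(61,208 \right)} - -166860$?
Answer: $\frac{21376199905}{127992} \approx 1.6701 \cdot 10^{5}$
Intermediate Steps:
$n = 167012$ ($n = 152 - -166860 = 152 + 166860 = 167012$)
$n - \frac{1}{\left(\left(8069 + 99961\right) + 18484\right) - 254506} = 167012 - \frac{1}{\left(\left(8069 + 99961\right) + 18484\right) - 254506} = 167012 - \frac{1}{\left(108030 + 18484\right) - 254506} = 167012 - \frac{1}{126514 - 254506} = 167012 - \frac{1}{-127992} = 167012 - - \frac{1}{127992} = 167012 + \frac{1}{127992} = \frac{21376199905}{127992}$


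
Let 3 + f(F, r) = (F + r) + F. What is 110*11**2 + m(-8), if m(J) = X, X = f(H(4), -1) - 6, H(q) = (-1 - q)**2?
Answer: 13350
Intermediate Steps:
f(F, r) = -3 + r + 2*F (f(F, r) = -3 + ((F + r) + F) = -3 + (r + 2*F) = -3 + r + 2*F)
X = 40 (X = (-3 - 1 + 2*(1 + 4)**2) - 6 = (-3 - 1 + 2*5**2) - 6 = (-3 - 1 + 2*25) - 6 = (-3 - 1 + 50) - 6 = 46 - 6 = 40)
m(J) = 40
110*11**2 + m(-8) = 110*11**2 + 40 = 110*121 + 40 = 13310 + 40 = 13350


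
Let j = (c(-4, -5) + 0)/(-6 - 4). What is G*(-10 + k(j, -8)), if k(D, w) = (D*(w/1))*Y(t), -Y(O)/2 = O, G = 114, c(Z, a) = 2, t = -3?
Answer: -228/5 ≈ -45.600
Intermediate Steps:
j = -1/5 (j = (2 + 0)/(-6 - 4) = 2/(-10) = 2*(-1/10) = -1/5 ≈ -0.20000)
Y(O) = -2*O
k(D, w) = 6*D*w (k(D, w) = (D*(w/1))*(-2*(-3)) = (D*(w*1))*6 = (D*w)*6 = 6*D*w)
G*(-10 + k(j, -8)) = 114*(-10 + 6*(-1/5)*(-8)) = 114*(-10 + 48/5) = 114*(-2/5) = -228/5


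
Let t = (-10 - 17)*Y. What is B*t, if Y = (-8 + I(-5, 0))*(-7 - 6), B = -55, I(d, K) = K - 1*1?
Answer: 173745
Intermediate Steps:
I(d, K) = -1 + K (I(d, K) = K - 1 = -1 + K)
Y = 117 (Y = (-8 + (-1 + 0))*(-7 - 6) = (-8 - 1)*(-13) = -9*(-13) = 117)
t = -3159 (t = (-10 - 17)*117 = -27*117 = -3159)
B*t = -55*(-3159) = 173745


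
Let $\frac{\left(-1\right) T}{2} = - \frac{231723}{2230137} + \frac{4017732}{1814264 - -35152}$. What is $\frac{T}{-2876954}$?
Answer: $\frac{78995745977}{54934518268882798} \approx 1.438 \cdot 10^{-6}$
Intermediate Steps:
$T = - \frac{78995745977}{19094680787}$ ($T = - 2 \left(- \frac{231723}{2230137} + \frac{4017732}{1814264 - -35152}\right) = - 2 \left(\left(-231723\right) \frac{1}{2230137} + \frac{4017732}{1814264 + 35152}\right) = - 2 \left(- \frac{25747}{247793} + \frac{4017732}{1849416}\right) = - 2 \left(- \frac{25747}{247793} + 4017732 \cdot \frac{1}{1849416}\right) = - 2 \left(- \frac{25747}{247793} + \frac{334811}{154118}\right) = \left(-2\right) \frac{78995745977}{38189361574} = - \frac{78995745977}{19094680787} \approx -4.1371$)
$\frac{T}{-2876954} = - \frac{78995745977}{19094680787 \left(-2876954\right)} = \left(- \frac{78995745977}{19094680787}\right) \left(- \frac{1}{2876954}\right) = \frac{78995745977}{54934518268882798}$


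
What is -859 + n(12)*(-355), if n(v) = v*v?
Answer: -51979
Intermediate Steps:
n(v) = v**2
-859 + n(12)*(-355) = -859 + 12**2*(-355) = -859 + 144*(-355) = -859 - 51120 = -51979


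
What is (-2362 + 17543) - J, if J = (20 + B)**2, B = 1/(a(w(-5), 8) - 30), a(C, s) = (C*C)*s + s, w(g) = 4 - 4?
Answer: 7154883/484 ≈ 14783.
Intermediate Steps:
w(g) = 0
a(C, s) = s + s*C**2 (a(C, s) = C**2*s + s = s*C**2 + s = s + s*C**2)
B = -1/22 (B = 1/(8*(1 + 0**2) - 30) = 1/(8*(1 + 0) - 30) = 1/(8*1 - 30) = 1/(8 - 30) = 1/(-22) = -1/22 ≈ -0.045455)
J = 192721/484 (J = (20 - 1/22)**2 = (439/22)**2 = 192721/484 ≈ 398.18)
(-2362 + 17543) - J = (-2362 + 17543) - 1*192721/484 = 15181 - 192721/484 = 7154883/484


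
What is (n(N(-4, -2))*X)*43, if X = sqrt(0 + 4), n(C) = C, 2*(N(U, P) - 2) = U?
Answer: 0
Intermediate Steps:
N(U, P) = 2 + U/2
X = 2 (X = sqrt(4) = 2)
(n(N(-4, -2))*X)*43 = ((2 + (1/2)*(-4))*2)*43 = ((2 - 2)*2)*43 = (0*2)*43 = 0*43 = 0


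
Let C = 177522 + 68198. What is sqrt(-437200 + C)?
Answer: 2*I*sqrt(47870) ≈ 437.58*I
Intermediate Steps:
C = 245720
sqrt(-437200 + C) = sqrt(-437200 + 245720) = sqrt(-191480) = 2*I*sqrt(47870)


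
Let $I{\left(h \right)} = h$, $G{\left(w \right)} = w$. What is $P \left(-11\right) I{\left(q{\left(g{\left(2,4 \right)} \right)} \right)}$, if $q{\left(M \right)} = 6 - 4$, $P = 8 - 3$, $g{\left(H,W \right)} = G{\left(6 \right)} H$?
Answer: $-110$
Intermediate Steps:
$g{\left(H,W \right)} = 6 H$
$P = 5$ ($P = 8 - 3 = 5$)
$q{\left(M \right)} = 2$ ($q{\left(M \right)} = 6 - 4 = 2$)
$P \left(-11\right) I{\left(q{\left(g{\left(2,4 \right)} \right)} \right)} = 5 \left(-11\right) 2 = \left(-55\right) 2 = -110$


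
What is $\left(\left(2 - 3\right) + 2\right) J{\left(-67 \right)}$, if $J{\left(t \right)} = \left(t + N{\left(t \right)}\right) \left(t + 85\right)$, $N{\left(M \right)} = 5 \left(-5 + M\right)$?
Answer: $-7686$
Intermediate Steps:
$N{\left(M \right)} = -25 + 5 M$
$J{\left(t \right)} = \left(-25 + 6 t\right) \left(85 + t\right)$ ($J{\left(t \right)} = \left(t + \left(-25 + 5 t\right)\right) \left(t + 85\right) = \left(-25 + 6 t\right) \left(85 + t\right)$)
$\left(\left(2 - 3\right) + 2\right) J{\left(-67 \right)} = \left(\left(2 - 3\right) + 2\right) \left(-2125 + 6 \left(-67\right)^{2} + 485 \left(-67\right)\right) = \left(-1 + 2\right) \left(-2125 + 6 \cdot 4489 - 32495\right) = 1 \left(-2125 + 26934 - 32495\right) = 1 \left(-7686\right) = -7686$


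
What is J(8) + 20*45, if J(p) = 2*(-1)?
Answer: 898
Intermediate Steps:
J(p) = -2
J(8) + 20*45 = -2 + 20*45 = -2 + 900 = 898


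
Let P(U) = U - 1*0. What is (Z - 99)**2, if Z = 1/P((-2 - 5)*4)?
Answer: 7689529/784 ≈ 9808.1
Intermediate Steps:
P(U) = U (P(U) = U + 0 = U)
Z = -1/28 (Z = 1/((-2 - 5)*4) = 1/(-7*4) = 1/(-28) = -1/28 ≈ -0.035714)
(Z - 99)**2 = (-1/28 - 99)**2 = (-2773/28)**2 = 7689529/784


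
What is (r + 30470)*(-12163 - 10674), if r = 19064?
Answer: -1131207958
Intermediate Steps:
(r + 30470)*(-12163 - 10674) = (19064 + 30470)*(-12163 - 10674) = 49534*(-22837) = -1131207958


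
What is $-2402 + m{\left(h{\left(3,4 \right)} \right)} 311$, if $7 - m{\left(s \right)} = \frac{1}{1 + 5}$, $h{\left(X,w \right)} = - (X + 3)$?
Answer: $- \frac{1661}{6} \approx -276.83$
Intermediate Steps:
$h{\left(X,w \right)} = -3 - X$ ($h{\left(X,w \right)} = - (3 + X) = -3 - X$)
$m{\left(s \right)} = \frac{41}{6}$ ($m{\left(s \right)} = 7 - \frac{1}{1 + 5} = 7 - \frac{1}{6} = \frac{41}{6}$)
$-2402 + m{\left(h{\left(3,4 \right)} \right)} 311 = -2402 + \frac{41}{6} \cdot 311 = -2402 + \frac{12751}{6} = - \frac{1661}{6}$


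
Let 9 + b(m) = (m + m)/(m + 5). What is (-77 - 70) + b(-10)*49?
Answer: -392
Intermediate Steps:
b(m) = -9 + 2*m/(5 + m) (b(m) = -9 + (m + m)/(m + 5) = -9 + (2*m)/(5 + m) = -9 + 2*m/(5 + m))
(-77 - 70) + b(-10)*49 = (-77 - 70) + ((-45 - 7*(-10))/(5 - 10))*49 = -147 + ((-45 + 70)/(-5))*49 = -147 - ⅕*25*49 = -147 - 5*49 = -147 - 245 = -392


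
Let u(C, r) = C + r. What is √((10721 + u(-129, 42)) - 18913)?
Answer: I*√8279 ≈ 90.989*I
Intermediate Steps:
√((10721 + u(-129, 42)) - 18913) = √((10721 + (-129 + 42)) - 18913) = √((10721 - 87) - 18913) = √(10634 - 18913) = √(-8279) = I*√8279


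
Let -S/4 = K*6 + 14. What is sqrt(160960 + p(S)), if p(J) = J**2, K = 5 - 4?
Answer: 8*sqrt(2615) ≈ 409.10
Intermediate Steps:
K = 1
S = -80 (S = -4*(1*6 + 14) = -4*(6 + 14) = -4*20 = -80)
sqrt(160960 + p(S)) = sqrt(160960 + (-80)**2) = sqrt(160960 + 6400) = sqrt(167360) = 8*sqrt(2615)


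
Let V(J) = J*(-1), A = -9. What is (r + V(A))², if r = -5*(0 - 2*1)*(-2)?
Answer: 121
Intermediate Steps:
r = -20 (r = -5*(0 - 2)*(-2) = -5*(-2)*(-2) = 10*(-2) = -20)
V(J) = -J
(r + V(A))² = (-20 - 1*(-9))² = (-20 + 9)² = (-11)² = 121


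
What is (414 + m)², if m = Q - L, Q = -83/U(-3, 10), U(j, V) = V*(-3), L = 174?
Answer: 53042089/900 ≈ 58936.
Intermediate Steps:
U(j, V) = -3*V
Q = 83/30 (Q = -83/((-3*10)) = -83/(-30) = -83*(-1/30) = 83/30 ≈ 2.7667)
m = -5137/30 (m = 83/30 - 1*174 = 83/30 - 174 = -5137/30 ≈ -171.23)
(414 + m)² = (414 - 5137/30)² = (7283/30)² = 53042089/900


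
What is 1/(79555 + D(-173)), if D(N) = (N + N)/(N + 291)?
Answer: 59/4693572 ≈ 1.2570e-5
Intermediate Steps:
D(N) = 2*N/(291 + N) (D(N) = (2*N)/(291 + N) = 2*N/(291 + N))
1/(79555 + D(-173)) = 1/(79555 + 2*(-173)/(291 - 173)) = 1/(79555 + 2*(-173)/118) = 1/(79555 + 2*(-173)*(1/118)) = 1/(79555 - 173/59) = 1/(4693572/59) = 59/4693572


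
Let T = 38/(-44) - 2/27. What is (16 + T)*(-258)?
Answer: -384721/99 ≈ -3886.1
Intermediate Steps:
T = -557/594 (T = 38*(-1/44) - 2*1/27 = -19/22 - 2/27 = -557/594 ≈ -0.93771)
(16 + T)*(-258) = (16 - 557/594)*(-258) = (8947/594)*(-258) = -384721/99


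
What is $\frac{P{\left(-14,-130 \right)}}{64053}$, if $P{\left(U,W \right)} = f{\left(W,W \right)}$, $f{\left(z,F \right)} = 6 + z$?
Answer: $- \frac{124}{64053} \approx -0.0019359$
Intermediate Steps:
$P{\left(U,W \right)} = 6 + W$
$\frac{P{\left(-14,-130 \right)}}{64053} = \frac{6 - 130}{64053} = \left(-124\right) \frac{1}{64053} = - \frac{124}{64053}$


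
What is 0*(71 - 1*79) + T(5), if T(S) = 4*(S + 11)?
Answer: 64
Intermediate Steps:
T(S) = 44 + 4*S (T(S) = 4*(11 + S) = 44 + 4*S)
0*(71 - 1*79) + T(5) = 0*(71 - 1*79) + (44 + 4*5) = 0*(71 - 79) + (44 + 20) = 0*(-8) + 64 = 0 + 64 = 64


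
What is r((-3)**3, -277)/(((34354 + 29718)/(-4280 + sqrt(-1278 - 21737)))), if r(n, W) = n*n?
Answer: -390015/8009 + 729*I*sqrt(23015)/64072 ≈ -48.697 + 1.7261*I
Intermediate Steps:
r(n, W) = n**2
r((-3)**3, -277)/(((34354 + 29718)/(-4280 + sqrt(-1278 - 21737)))) = ((-3)**3)**2/(((34354 + 29718)/(-4280 + sqrt(-1278 - 21737)))) = (-27)**2/((64072/(-4280 + sqrt(-23015)))) = 729/((64072/(-4280 + I*sqrt(23015)))) = 729*(-535/8009 + I*sqrt(23015)/64072) = -390015/8009 + 729*I*sqrt(23015)/64072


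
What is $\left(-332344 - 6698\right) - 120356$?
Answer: $-459398$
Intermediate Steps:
$\left(-332344 - 6698\right) - 120356 = -339042 - 120356 = -459398$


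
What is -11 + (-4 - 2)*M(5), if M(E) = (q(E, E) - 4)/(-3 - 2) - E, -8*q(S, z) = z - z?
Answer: 71/5 ≈ 14.200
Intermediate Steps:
q(S, z) = 0 (q(S, z) = -(z - z)/8 = -⅛*0 = 0)
M(E) = ⅘ - E (M(E) = (0 - 4)/(-3 - 2) - E = -4/(-5) - E = -4*(-⅕) - E = ⅘ - E)
-11 + (-4 - 2)*M(5) = -11 + (-4 - 2)*(⅘ - 1*5) = -11 - 6*(⅘ - 5) = -11 - 6*(-21/5) = -11 + 126/5 = 71/5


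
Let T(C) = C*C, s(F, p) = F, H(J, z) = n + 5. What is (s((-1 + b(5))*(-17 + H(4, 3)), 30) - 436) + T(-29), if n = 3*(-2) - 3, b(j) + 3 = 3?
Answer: 426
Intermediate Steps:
b(j) = 0 (b(j) = -3 + 3 = 0)
n = -9 (n = -6 - 3 = -9)
H(J, z) = -4 (H(J, z) = -9 + 5 = -4)
T(C) = C²
(s((-1 + b(5))*(-17 + H(4, 3)), 30) - 436) + T(-29) = ((-1 + 0)*(-17 - 4) - 436) + (-29)² = (-1*(-21) - 436) + 841 = (21 - 436) + 841 = -415 + 841 = 426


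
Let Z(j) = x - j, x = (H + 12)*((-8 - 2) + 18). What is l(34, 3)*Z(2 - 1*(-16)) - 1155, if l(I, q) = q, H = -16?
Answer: -1305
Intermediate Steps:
x = -32 (x = (-16 + 12)*((-8 - 2) + 18) = -4*(-10 + 18) = -4*8 = -32)
Z(j) = -32 - j
l(34, 3)*Z(2 - 1*(-16)) - 1155 = 3*(-32 - (2 - 1*(-16))) - 1155 = 3*(-32 - (2 + 16)) - 1155 = 3*(-32 - 1*18) - 1155 = 3*(-32 - 18) - 1155 = 3*(-50) - 1155 = -150 - 1155 = -1305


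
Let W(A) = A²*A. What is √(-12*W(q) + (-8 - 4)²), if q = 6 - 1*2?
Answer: 4*I*√39 ≈ 24.98*I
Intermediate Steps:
q = 4 (q = 6 - 2 = 4)
W(A) = A³
√(-12*W(q) + (-8 - 4)²) = √(-12*4³ + (-8 - 4)²) = √(-12*64 + (-12)²) = √(-768 + 144) = √(-624) = 4*I*√39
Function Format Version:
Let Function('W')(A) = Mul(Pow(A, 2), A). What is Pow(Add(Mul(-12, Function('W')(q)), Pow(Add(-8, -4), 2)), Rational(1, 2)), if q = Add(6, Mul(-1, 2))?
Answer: Mul(4, I, Pow(39, Rational(1, 2))) ≈ Mul(24.980, I)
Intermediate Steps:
q = 4 (q = Add(6, -2) = 4)
Function('W')(A) = Pow(A, 3)
Pow(Add(Mul(-12, Function('W')(q)), Pow(Add(-8, -4), 2)), Rational(1, 2)) = Pow(Add(Mul(-12, Pow(4, 3)), Pow(Add(-8, -4), 2)), Rational(1, 2)) = Pow(Add(Mul(-12, 64), Pow(-12, 2)), Rational(1, 2)) = Pow(Add(-768, 144), Rational(1, 2)) = Pow(-624, Rational(1, 2)) = Mul(4, I, Pow(39, Rational(1, 2)))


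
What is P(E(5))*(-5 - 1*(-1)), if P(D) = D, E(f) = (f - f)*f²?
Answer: 0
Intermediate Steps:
E(f) = 0 (E(f) = 0*f² = 0)
P(E(5))*(-5 - 1*(-1)) = 0*(-5 - 1*(-1)) = 0*(-5 + 1) = 0*(-4) = 0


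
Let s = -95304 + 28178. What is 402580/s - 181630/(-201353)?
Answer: -34434297680/6758010739 ≈ -5.0953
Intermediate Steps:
s = -67126
402580/s - 181630/(-201353) = 402580/(-67126) - 181630/(-201353) = 402580*(-1/67126) - 181630*(-1/201353) = -201290/33563 + 181630/201353 = -34434297680/6758010739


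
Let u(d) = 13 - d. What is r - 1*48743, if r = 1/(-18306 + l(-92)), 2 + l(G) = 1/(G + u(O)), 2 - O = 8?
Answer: -65144288428/1336485 ≈ -48743.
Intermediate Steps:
O = -6 (O = 2 - 1*8 = 2 - 8 = -6)
l(G) = -2 + 1/(19 + G) (l(G) = -2 + 1/(G + (13 - 1*(-6))) = -2 + 1/(G + (13 + 6)) = -2 + 1/(G + 19) = -2 + 1/(19 + G))
r = -73/1336485 (r = 1/(-18306 + (-37 - 2*(-92))/(19 - 92)) = 1/(-18306 + (-37 + 184)/(-73)) = 1/(-18306 - 1/73*147) = 1/(-18306 - 147/73) = 1/(-1336485/73) = -73/1336485 ≈ -5.4621e-5)
r - 1*48743 = -73/1336485 - 1*48743 = -73/1336485 - 48743 = -65144288428/1336485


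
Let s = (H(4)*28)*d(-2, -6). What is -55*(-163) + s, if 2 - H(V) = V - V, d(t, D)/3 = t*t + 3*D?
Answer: 6613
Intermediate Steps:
d(t, D) = 3*t² + 9*D (d(t, D) = 3*(t*t + 3*D) = 3*(t² + 3*D) = 3*t² + 9*D)
H(V) = 2 (H(V) = 2 - (V - V) = 2 - 1*0 = 2 + 0 = 2)
s = -2352 (s = (2*28)*(3*(-2)² + 9*(-6)) = 56*(3*4 - 54) = 56*(12 - 54) = 56*(-42) = -2352)
-55*(-163) + s = -55*(-163) - 2352 = 8965 - 2352 = 6613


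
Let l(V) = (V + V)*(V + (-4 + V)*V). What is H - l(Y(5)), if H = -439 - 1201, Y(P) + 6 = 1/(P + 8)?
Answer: -2227552/2197 ≈ -1013.9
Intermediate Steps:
Y(P) = -6 + 1/(8 + P) (Y(P) = -6 + 1/(P + 8) = -6 + 1/(8 + P))
H = -1640
l(V) = 2*V*(V + V*(-4 + V)) (l(V) = (2*V)*(V + V*(-4 + V)) = 2*V*(V + V*(-4 + V)))
H - l(Y(5)) = -1640 - 2*((-47 - 6*5)/(8 + 5))²*(-3 + (-47 - 6*5)/(8 + 5)) = -1640 - 2*((-47 - 30)/13)²*(-3 + (-47 - 30)/13) = -1640 - 2*((1/13)*(-77))²*(-3 + (1/13)*(-77)) = -1640 - 2*(-77/13)²*(-3 - 77/13) = -1640 - 2*5929*(-116)/(169*13) = -1640 - 1*(-1375528/2197) = -1640 + 1375528/2197 = -2227552/2197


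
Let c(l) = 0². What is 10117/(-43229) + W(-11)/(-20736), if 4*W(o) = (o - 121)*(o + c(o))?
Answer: -75159413/298798848 ≈ -0.25154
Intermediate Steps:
c(l) = 0
W(o) = o*(-121 + o)/4 (W(o) = ((o - 121)*(o + 0))/4 = ((-121 + o)*o)/4 = (o*(-121 + o))/4 = o*(-121 + o)/4)
10117/(-43229) + W(-11)/(-20736) = 10117/(-43229) + ((¼)*(-11)*(-121 - 11))/(-20736) = 10117*(-1/43229) + ((¼)*(-11)*(-132))*(-1/20736) = -10117/43229 + 363*(-1/20736) = -10117/43229 - 121/6912 = -75159413/298798848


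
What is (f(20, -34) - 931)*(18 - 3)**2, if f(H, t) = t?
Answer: -217125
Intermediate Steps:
(f(20, -34) - 931)*(18 - 3)**2 = (-34 - 931)*(18 - 3)**2 = -965*15**2 = -965*225 = -217125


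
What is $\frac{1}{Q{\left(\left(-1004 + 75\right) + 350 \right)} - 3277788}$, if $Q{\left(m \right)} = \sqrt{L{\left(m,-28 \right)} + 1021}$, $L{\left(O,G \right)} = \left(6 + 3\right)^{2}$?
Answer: $- \frac{1638894}{5371947085921} - \frac{\sqrt{1102}}{10743894171842} \approx -3.0509 \cdot 10^{-7}$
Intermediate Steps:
$L{\left(O,G \right)} = 81$ ($L{\left(O,G \right)} = 9^{2} = 81$)
$Q{\left(m \right)} = \sqrt{1102}$ ($Q{\left(m \right)} = \sqrt{81 + 1021} = \sqrt{1102}$)
$\frac{1}{Q{\left(\left(-1004 + 75\right) + 350 \right)} - 3277788} = \frac{1}{\sqrt{1102} - 3277788} = \frac{1}{-3277788 + \sqrt{1102}}$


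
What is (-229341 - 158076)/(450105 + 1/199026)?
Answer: -77106055842/89582597731 ≈ -0.86073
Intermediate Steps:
(-229341 - 158076)/(450105 + 1/199026) = -387417/(450105 + 1/199026) = -387417/89582597731/199026 = -387417*199026/89582597731 = -77106055842/89582597731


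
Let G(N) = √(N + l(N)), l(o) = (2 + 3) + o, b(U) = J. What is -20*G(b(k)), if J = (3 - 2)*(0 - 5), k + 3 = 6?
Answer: -20*I*√5 ≈ -44.721*I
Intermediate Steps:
k = 3 (k = -3 + 6 = 3)
J = -5 (J = 1*(-5) = -5)
b(U) = -5
l(o) = 5 + o
G(N) = √(5 + 2*N) (G(N) = √(N + (5 + N)) = √(5 + 2*N))
-20*G(b(k)) = -20*√(5 + 2*(-5)) = -20*√(5 - 10) = -20*I*√5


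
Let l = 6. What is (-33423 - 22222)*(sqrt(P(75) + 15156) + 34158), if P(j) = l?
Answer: -1900721910 - 1057255*sqrt(42) ≈ -1.9076e+9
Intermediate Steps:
P(j) = 6
(-33423 - 22222)*(sqrt(P(75) + 15156) + 34158) = (-33423 - 22222)*(sqrt(6 + 15156) + 34158) = -55645*(sqrt(15162) + 34158) = -55645*(19*sqrt(42) + 34158) = -55645*(34158 + 19*sqrt(42)) = -1900721910 - 1057255*sqrt(42)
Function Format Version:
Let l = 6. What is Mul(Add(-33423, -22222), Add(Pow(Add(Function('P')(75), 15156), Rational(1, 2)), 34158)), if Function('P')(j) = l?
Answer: Add(-1900721910, Mul(-1057255, Pow(42, Rational(1, 2)))) ≈ -1.9076e+9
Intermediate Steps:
Function('P')(j) = 6
Mul(Add(-33423, -22222), Add(Pow(Add(Function('P')(75), 15156), Rational(1, 2)), 34158)) = Mul(Add(-33423, -22222), Add(Pow(Add(6, 15156), Rational(1, 2)), 34158)) = Mul(-55645, Add(Pow(15162, Rational(1, 2)), 34158)) = Mul(-55645, Add(Mul(19, Pow(42, Rational(1, 2))), 34158)) = Mul(-55645, Add(34158, Mul(19, Pow(42, Rational(1, 2))))) = Add(-1900721910, Mul(-1057255, Pow(42, Rational(1, 2))))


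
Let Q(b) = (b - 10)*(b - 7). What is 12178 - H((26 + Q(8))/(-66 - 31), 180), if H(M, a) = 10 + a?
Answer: 11988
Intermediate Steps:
Q(b) = (-10 + b)*(-7 + b)
12178 - H((26 + Q(8))/(-66 - 31), 180) = 12178 - (10 + 180) = 12178 - 1*190 = 12178 - 190 = 11988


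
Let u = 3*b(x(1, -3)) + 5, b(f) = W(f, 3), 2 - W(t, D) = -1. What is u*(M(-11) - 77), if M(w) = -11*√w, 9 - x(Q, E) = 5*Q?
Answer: -1078 - 154*I*√11 ≈ -1078.0 - 510.76*I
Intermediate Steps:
W(t, D) = 3 (W(t, D) = 2 - 1*(-1) = 2 + 1 = 3)
x(Q, E) = 9 - 5*Q
b(f) = 3
u = 14 (u = 3*3 + 5 = 9 + 5 = 14)
u*(M(-11) - 77) = 14*(-11*I*√11 - 77) = 14*(-77 - 11*I*√11) = -1078 - 154*I*√11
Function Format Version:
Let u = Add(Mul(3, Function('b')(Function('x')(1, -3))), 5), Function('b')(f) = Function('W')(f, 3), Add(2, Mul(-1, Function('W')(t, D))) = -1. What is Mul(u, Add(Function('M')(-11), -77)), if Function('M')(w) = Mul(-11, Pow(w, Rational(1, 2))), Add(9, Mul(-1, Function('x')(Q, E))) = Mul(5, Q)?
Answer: Add(-1078, Mul(-154, I, Pow(11, Rational(1, 2)))) ≈ Add(-1078.0, Mul(-510.76, I))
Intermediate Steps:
Function('W')(t, D) = 3 (Function('W')(t, D) = Add(2, Mul(-1, -1)) = Add(2, 1) = 3)
Function('x')(Q, E) = Add(9, Mul(-5, Q)) (Function('x')(Q, E) = Add(9, Mul(-1, Mul(5, Q))) = Add(9, Mul(-5, Q)))
Function('b')(f) = 3
u = 14 (u = Add(Mul(3, 3), 5) = Add(9, 5) = 14)
Mul(u, Add(Function('M')(-11), -77)) = Mul(14, Add(Mul(-11, Pow(-11, Rational(1, 2))), -77)) = Mul(14, Add(Mul(-11, Mul(I, Pow(11, Rational(1, 2)))), -77)) = Mul(14, Add(Mul(-11, I, Pow(11, Rational(1, 2))), -77)) = Mul(14, Add(-77, Mul(-11, I, Pow(11, Rational(1, 2))))) = Add(-1078, Mul(-154, I, Pow(11, Rational(1, 2))))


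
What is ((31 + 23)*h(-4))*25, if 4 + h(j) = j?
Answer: -10800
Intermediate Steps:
h(j) = -4 + j
((31 + 23)*h(-4))*25 = ((31 + 23)*(-4 - 4))*25 = (54*(-8))*25 = -432*25 = -10800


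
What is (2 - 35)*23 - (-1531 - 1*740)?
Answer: 1512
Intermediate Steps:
(2 - 35)*23 - (-1531 - 1*740) = -33*23 - (-1531 - 740) = -759 - 1*(-2271) = -759 + 2271 = 1512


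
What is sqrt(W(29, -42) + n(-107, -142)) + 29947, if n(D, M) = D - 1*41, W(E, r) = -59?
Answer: 29947 + 3*I*sqrt(23) ≈ 29947.0 + 14.387*I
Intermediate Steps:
n(D, M) = -41 + D (n(D, M) = D - 41 = -41 + D)
sqrt(W(29, -42) + n(-107, -142)) + 29947 = sqrt(-59 + (-41 - 107)) + 29947 = sqrt(-59 - 148) + 29947 = sqrt(-207) + 29947 = 3*I*sqrt(23) + 29947 = 29947 + 3*I*sqrt(23)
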